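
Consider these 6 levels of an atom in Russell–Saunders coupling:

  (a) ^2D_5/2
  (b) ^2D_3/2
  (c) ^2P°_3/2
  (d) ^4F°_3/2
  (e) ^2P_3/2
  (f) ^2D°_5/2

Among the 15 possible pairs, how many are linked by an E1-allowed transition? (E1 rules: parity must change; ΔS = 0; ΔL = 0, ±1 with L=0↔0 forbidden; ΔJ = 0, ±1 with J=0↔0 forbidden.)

6

(a)–(b): forbidden (parity).
(a)–(c): allowed.
(a)–(d): forbidden (ΔS).
(a)–(e): forbidden (parity).
(a)–(f): allowed.
(b)–(c): allowed.
(b)–(d): forbidden (ΔS).
(b)–(e): forbidden (parity).
(b)–(f): allowed.
(c)–(d): forbidden (parity, ΔS, ΔL).
(c)–(e): allowed.
(c)–(f): forbidden (parity).
(d)–(e): forbidden (ΔS, ΔL).
(d)–(f): forbidden (parity, ΔS).
(e)–(f): allowed.
Allowed pairs: 6 of 15.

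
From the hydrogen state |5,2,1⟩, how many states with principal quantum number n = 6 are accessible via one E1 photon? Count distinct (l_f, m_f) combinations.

E1 requires Δl = ±1, so l_f ∈ {1, 3}; with 0 ≤ l_f ≤ n_f−1 = 5, the allowed l_f values are {1, 3}.
For l_f = 1: m_f ∈ {m_i−1, m_i, m_i+1} ∩ [−1, 1] = {0, 1} → 2 states.
For l_f = 3: m_f ∈ {m_i−1, m_i, m_i+1} ∩ [−3, 3] = {0, 1, 2} → 3 states.
Total: 5.

5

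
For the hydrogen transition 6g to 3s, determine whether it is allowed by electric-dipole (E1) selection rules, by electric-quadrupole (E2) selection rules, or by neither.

Δl = 0 − 4 = -4; l_i + l_f = 4.
E1 (Δl = ±1): not satisfied.
E2 (Δl = 0,±2, l_i+l_f ≥ 2): not satisfied.

neither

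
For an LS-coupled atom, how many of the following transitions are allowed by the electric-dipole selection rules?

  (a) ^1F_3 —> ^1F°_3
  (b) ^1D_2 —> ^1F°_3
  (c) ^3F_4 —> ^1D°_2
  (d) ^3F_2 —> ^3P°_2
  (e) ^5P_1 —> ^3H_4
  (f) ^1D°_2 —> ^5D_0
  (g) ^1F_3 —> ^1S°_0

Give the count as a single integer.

2

(a) allowed
(b) allowed
(c) forbidden (ΔS, ΔJ fail)
(d) forbidden (ΔL fails)
(e) forbidden (parity, ΔS, ΔL, ΔJ fail)
(f) forbidden (ΔS, ΔJ fail)
(g) forbidden (ΔL, ΔJ fail)
Total allowed: 2 of 7.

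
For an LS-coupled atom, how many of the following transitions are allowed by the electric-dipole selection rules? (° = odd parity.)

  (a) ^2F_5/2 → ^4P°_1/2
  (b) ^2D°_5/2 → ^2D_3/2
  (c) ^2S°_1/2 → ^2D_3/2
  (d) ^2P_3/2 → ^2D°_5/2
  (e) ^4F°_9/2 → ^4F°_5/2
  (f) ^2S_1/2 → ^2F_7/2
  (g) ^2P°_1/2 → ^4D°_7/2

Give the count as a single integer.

(a) forbidden (ΔS, ΔL, ΔJ fail)
(b) allowed
(c) forbidden (ΔL fails)
(d) allowed
(e) forbidden (parity, ΔJ fail)
(f) forbidden (parity, ΔL, ΔJ fail)
(g) forbidden (parity, ΔS, ΔJ fail)
Total allowed: 2 of 7.

2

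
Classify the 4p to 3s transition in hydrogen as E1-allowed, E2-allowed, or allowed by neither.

E1

Δl = 0 − 1 = -1; l_i + l_f = 1.
E1 (Δl = ±1): satisfied.
E2 (Δl = 0,±2, l_i+l_f ≥ 2): not satisfied.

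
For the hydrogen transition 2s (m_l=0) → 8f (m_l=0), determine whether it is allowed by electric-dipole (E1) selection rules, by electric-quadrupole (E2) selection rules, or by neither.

Δl = 3 − 0 = +3; l_i + l_f = 3.
Δm_l = +0.
E1 (Δl = ±1, |Δm_l| ≤ 1): not satisfied.
E2 (Δl = 0,±2, l_i+l_f ≥ 2, |Δm_l| ≤ 2): not satisfied.

neither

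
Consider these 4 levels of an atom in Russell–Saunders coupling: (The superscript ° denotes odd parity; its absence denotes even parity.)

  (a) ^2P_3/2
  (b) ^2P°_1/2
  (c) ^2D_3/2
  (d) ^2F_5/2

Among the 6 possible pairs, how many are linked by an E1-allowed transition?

(a)–(b): allowed.
(a)–(c): forbidden (parity).
(a)–(d): forbidden (parity, ΔL).
(b)–(c): allowed.
(b)–(d): forbidden (ΔL, ΔJ).
(c)–(d): forbidden (parity).
Allowed pairs: 2 of 6.

2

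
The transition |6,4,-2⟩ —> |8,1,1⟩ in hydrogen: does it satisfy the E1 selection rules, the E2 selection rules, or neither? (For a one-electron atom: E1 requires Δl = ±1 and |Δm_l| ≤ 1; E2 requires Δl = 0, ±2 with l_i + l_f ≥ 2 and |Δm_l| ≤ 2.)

Δl = 1 − 4 = -3; l_i + l_f = 5.
Δm_l = +3.
E1 (Δl = ±1, |Δm_l| ≤ 1): not satisfied.
E2 (Δl = 0,±2, l_i+l_f ≥ 2, |Δm_l| ≤ 2): not satisfied.

neither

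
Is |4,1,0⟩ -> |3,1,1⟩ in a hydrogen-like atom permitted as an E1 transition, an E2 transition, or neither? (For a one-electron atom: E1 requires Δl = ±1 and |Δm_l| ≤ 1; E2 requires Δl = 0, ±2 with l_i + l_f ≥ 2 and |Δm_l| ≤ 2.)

Δl = 1 − 1 = +0; l_i + l_f = 2.
Δm_l = +1.
E1 (Δl = ±1, |Δm_l| ≤ 1): not satisfied.
E2 (Δl = 0,±2, l_i+l_f ≥ 2, |Δm_l| ≤ 2): satisfied.

E2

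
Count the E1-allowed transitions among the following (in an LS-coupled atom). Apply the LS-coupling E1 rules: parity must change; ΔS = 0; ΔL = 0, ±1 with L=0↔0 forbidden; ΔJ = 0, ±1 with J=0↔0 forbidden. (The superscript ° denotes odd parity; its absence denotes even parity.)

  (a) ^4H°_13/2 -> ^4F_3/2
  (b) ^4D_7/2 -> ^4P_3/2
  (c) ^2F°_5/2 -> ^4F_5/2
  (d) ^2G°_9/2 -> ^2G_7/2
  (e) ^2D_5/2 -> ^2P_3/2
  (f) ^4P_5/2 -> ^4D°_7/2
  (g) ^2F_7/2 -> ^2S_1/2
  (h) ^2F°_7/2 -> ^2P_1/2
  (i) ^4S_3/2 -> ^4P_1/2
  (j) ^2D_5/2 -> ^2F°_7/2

3

(a) forbidden (ΔL, ΔJ fail)
(b) forbidden (parity, ΔJ fail)
(c) forbidden (ΔS fails)
(d) allowed
(e) forbidden (parity fails)
(f) allowed
(g) forbidden (parity, ΔL, ΔJ fail)
(h) forbidden (ΔL, ΔJ fail)
(i) forbidden (parity fails)
(j) allowed
Total allowed: 3 of 10.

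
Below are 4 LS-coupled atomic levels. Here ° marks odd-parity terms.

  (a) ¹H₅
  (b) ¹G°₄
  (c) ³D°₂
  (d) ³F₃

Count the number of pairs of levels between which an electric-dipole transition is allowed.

(a)–(b): allowed.
(a)–(c): forbidden (ΔS, ΔL, ΔJ).
(a)–(d): forbidden (parity, ΔS, ΔL, ΔJ).
(b)–(c): forbidden (parity, ΔS, ΔL, ΔJ).
(b)–(d): forbidden (ΔS).
(c)–(d): allowed.
Allowed pairs: 2 of 6.

2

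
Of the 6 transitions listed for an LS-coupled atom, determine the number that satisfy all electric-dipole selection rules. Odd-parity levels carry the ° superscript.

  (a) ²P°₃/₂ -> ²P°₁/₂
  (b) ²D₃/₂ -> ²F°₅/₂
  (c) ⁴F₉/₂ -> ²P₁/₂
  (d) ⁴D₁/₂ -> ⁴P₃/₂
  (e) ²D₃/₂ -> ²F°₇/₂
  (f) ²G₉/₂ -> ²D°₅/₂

1

(a) forbidden (parity fails)
(b) allowed
(c) forbidden (parity, ΔS, ΔL, ΔJ fail)
(d) forbidden (parity fails)
(e) forbidden (ΔJ fails)
(f) forbidden (ΔL, ΔJ fail)
Total allowed: 1 of 6.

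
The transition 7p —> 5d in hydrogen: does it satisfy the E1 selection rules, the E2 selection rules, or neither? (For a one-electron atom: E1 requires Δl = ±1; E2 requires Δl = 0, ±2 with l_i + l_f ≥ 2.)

Δl = 2 − 1 = +1; l_i + l_f = 3.
E1 (Δl = ±1): satisfied.
E2 (Δl = 0,±2, l_i+l_f ≥ 2): not satisfied.

E1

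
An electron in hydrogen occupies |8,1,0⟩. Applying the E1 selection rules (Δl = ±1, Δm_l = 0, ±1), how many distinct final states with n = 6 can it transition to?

4

E1 requires Δl = ±1, so l_f ∈ {0, 2}; with 0 ≤ l_f ≤ n_f−1 = 5, the allowed l_f values are {0, 2}.
For l_f = 0: m_f ∈ {m_i−1, m_i, m_i+1} ∩ [−0, 0] = {0} → 1 state.
For l_f = 2: m_f ∈ {m_i−1, m_i, m_i+1} ∩ [−2, 2] = {-1, 0, 1} → 3 states.
Total: 4.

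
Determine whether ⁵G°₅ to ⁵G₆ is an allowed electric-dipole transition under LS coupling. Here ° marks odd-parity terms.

Parity must change: odd → even — passes.
ΔS = 0: S: 2 → 2 — passes.
ΔL = 0, ±1 (not L=0↔0): L: 4 → 4, ΔL = +0 — passes.
ΔJ = 0, ±1 (not J=0↔0): J: 5 → 6, ΔJ = +1 — passes.
All four E1 rules are satisfied.

allowed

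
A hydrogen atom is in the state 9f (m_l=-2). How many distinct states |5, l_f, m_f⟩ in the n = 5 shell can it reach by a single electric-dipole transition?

E1 requires Δl = ±1, so l_f ∈ {2, 4}; with 0 ≤ l_f ≤ n_f−1 = 4, the allowed l_f values are {2, 4}.
For l_f = 2: m_f ∈ {m_i−1, m_i, m_i+1} ∩ [−2, 2] = {-2, -1} → 2 states.
For l_f = 4: m_f ∈ {m_i−1, m_i, m_i+1} ∩ [−4, 4] = {-3, -2, -1} → 3 states.
Total: 5.

5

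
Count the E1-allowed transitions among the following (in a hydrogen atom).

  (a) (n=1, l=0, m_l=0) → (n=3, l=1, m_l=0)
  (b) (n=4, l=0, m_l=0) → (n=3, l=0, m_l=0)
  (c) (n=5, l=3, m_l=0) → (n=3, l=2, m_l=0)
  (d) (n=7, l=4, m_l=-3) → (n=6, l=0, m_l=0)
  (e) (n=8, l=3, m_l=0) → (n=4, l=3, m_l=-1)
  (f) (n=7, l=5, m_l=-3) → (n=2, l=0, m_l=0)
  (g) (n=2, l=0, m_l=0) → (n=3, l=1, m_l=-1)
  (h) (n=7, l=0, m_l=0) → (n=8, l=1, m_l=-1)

4

(a) allowed
(b) forbidden — Δl = +0 (E1 requires Δl = ±1)
(c) allowed
(d) forbidden — Δl = -4 (E1 requires Δl = ±1); Δm_l = +3 (E1 requires Δm_l = 0, ±1)
(e) forbidden — Δl = +0 (E1 requires Δl = ±1)
(f) forbidden — Δl = -5 (E1 requires Δl = ±1); Δm_l = +3 (E1 requires Δm_l = 0, ±1)
(g) allowed
(h) allowed
Total allowed: 4 of 8.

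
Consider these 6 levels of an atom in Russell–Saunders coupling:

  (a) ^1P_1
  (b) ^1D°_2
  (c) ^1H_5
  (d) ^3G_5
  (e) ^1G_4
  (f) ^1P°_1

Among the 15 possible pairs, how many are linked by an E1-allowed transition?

2

(a)–(b): allowed.
(a)–(c): forbidden (parity, ΔL, ΔJ).
(a)–(d): forbidden (parity, ΔS, ΔL, ΔJ).
(a)–(e): forbidden (parity, ΔL, ΔJ).
(a)–(f): allowed.
(b)–(c): forbidden (ΔL, ΔJ).
(b)–(d): forbidden (ΔS, ΔL, ΔJ).
(b)–(e): forbidden (ΔL, ΔJ).
(b)–(f): forbidden (parity).
(c)–(d): forbidden (parity, ΔS).
(c)–(e): forbidden (parity).
(c)–(f): forbidden (ΔL, ΔJ).
(d)–(e): forbidden (parity, ΔS).
(d)–(f): forbidden (ΔS, ΔL, ΔJ).
(e)–(f): forbidden (ΔL, ΔJ).
Allowed pairs: 2 of 15.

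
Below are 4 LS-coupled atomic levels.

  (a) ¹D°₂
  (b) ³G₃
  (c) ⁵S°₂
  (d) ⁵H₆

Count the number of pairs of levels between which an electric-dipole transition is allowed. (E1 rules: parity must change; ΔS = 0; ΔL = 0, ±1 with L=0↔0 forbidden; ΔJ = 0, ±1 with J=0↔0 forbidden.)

(a)–(b): forbidden (ΔS, ΔL).
(a)–(c): forbidden (parity, ΔS, ΔL).
(a)–(d): forbidden (ΔS, ΔL, ΔJ).
(b)–(c): forbidden (ΔS, ΔL).
(b)–(d): forbidden (parity, ΔS, ΔJ).
(c)–(d): forbidden (ΔL, ΔJ).
Allowed pairs: 0 of 6.

0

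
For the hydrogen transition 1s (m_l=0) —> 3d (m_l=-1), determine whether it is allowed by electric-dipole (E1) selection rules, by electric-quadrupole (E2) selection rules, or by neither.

Δl = 2 − 0 = +2; l_i + l_f = 2.
Δm_l = -1.
E1 (Δl = ±1, |Δm_l| ≤ 1): not satisfied.
E2 (Δl = 0,±2, l_i+l_f ≥ 2, |Δm_l| ≤ 2): satisfied.

E2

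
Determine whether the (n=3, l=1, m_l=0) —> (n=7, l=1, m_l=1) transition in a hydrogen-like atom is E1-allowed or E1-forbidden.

l: 1 → 1 (Δl = +0). Δl = ±1 violated.
Δm_l = 1 − (0) = +1. E1 requires Δm_l = 0, ±1: satisfied.
The transition is electric-dipole forbidden.

forbidden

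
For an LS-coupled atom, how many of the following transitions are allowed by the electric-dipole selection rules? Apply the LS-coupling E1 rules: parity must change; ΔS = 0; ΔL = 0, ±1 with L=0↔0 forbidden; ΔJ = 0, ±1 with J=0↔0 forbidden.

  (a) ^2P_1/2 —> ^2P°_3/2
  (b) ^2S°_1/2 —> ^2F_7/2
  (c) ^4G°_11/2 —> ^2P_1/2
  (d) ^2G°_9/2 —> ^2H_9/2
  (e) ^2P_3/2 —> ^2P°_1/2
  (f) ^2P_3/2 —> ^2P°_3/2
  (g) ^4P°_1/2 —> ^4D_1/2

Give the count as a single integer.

(a) allowed
(b) forbidden (ΔL, ΔJ fail)
(c) forbidden (ΔS, ΔL, ΔJ fail)
(d) allowed
(e) allowed
(f) allowed
(g) allowed
Total allowed: 5 of 7.

5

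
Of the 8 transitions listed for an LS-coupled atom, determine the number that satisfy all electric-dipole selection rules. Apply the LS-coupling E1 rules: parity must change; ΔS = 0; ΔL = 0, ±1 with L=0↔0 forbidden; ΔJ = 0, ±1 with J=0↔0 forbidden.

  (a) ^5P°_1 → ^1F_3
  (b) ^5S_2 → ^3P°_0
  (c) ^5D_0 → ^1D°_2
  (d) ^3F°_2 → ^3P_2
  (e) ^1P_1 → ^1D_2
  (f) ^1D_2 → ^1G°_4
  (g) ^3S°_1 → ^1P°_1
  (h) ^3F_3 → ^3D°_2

1

(a) forbidden (ΔS, ΔL, ΔJ fail)
(b) forbidden (ΔS, ΔJ fail)
(c) forbidden (ΔS, ΔJ fail)
(d) forbidden (ΔL fails)
(e) forbidden (parity fails)
(f) forbidden (ΔL, ΔJ fail)
(g) forbidden (parity, ΔS fail)
(h) allowed
Total allowed: 1 of 8.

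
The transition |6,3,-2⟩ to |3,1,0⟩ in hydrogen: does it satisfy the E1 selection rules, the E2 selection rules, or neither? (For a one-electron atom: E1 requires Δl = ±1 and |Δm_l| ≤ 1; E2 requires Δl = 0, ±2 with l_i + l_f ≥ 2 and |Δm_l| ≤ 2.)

E2

Δl = 1 − 3 = -2; l_i + l_f = 4.
Δm_l = +2.
E1 (Δl = ±1, |Δm_l| ≤ 1): not satisfied.
E2 (Δl = 0,±2, l_i+l_f ≥ 2, |Δm_l| ≤ 2): satisfied.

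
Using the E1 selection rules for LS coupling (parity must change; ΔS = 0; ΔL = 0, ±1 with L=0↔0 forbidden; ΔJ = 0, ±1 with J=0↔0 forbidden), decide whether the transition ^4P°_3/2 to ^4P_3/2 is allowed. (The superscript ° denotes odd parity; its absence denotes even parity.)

Parity must change: odd → even — ok.
ΔJ = 0, ±1 (not J=0↔0): J: 3/2 → 3/2, ΔJ = +0 — ok.
ΔL = 0, ±1 (not L=0↔0): L: 1 → 1, ΔL = +0 — ok.
ΔS = 0: S: 3/2 → 3/2 — ok.
All four E1 rules are satisfied.

allowed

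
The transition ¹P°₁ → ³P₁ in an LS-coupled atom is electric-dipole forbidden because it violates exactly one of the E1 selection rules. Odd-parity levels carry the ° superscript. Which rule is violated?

the ΔS = 0 rule

Reading off the term symbols: S 0→1, L 1→1, J 1→1, parity odd→even.
Parity must change: odd → even — ok.
ΔS = 0: S: 0 → 1 — fails.
ΔL = 0, ±1 (not L=0↔0): L: 1 → 1, ΔL = +0 — ok.
ΔJ = 0, ±1 (not J=0↔0): J: 1 → 1, ΔJ = +0 — ok.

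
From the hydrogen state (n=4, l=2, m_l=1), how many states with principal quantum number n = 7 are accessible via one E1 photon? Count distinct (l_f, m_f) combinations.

E1 requires Δl = ±1, so l_f ∈ {1, 3}; with 0 ≤ l_f ≤ n_f−1 = 6, the allowed l_f values are {1, 3}.
For l_f = 1: m_f ∈ {m_i−1, m_i, m_i+1} ∩ [−1, 1] = {0, 1} → 2 states.
For l_f = 3: m_f ∈ {m_i−1, m_i, m_i+1} ∩ [−3, 3] = {0, 1, 2} → 3 states.
Total: 5.

5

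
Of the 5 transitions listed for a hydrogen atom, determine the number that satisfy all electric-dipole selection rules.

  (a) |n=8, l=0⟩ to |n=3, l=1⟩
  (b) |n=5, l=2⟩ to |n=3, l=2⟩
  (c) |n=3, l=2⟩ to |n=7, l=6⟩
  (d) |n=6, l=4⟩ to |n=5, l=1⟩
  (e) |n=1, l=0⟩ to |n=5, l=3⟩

1

(a) allowed
(b) forbidden — Δl = +0 (E1 requires Δl = ±1)
(c) forbidden — Δl = +4 (E1 requires Δl = ±1)
(d) forbidden — Δl = -3 (E1 requires Δl = ±1)
(e) forbidden — Δl = +3 (E1 requires Δl = ±1)
Total allowed: 1 of 5.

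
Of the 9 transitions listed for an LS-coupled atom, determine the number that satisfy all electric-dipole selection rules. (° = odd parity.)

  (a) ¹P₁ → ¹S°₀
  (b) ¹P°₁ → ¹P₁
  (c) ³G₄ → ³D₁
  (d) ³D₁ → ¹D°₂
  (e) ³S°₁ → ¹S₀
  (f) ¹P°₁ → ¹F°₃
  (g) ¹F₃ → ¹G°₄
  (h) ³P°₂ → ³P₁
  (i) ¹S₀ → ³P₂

4

(a) allowed
(b) allowed
(c) forbidden (parity, ΔL, ΔJ fail)
(d) forbidden (ΔS fails)
(e) forbidden (ΔS, ΔL fail)
(f) forbidden (parity, ΔL, ΔJ fail)
(g) allowed
(h) allowed
(i) forbidden (parity, ΔS, ΔJ fail)
Total allowed: 4 of 9.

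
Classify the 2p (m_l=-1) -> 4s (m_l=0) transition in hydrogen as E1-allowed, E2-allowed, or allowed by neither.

Δl = 0 − 1 = -1; l_i + l_f = 1.
Δm_l = +1.
E1 (Δl = ±1, |Δm_l| ≤ 1): satisfied.
E2 (Δl = 0,±2, l_i+l_f ≥ 2, |Δm_l| ≤ 2): not satisfied.

E1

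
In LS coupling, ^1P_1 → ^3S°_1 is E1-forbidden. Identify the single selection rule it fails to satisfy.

the ΔS = 0 rule

Reading off the term symbols: S 0→1, L 1→0, J 1→1, parity even→odd.
Parity must change: even → odd — satisfied.
ΔS = 0: S: 0 → 1 — violated.
ΔL = 0, ±1 (not L=0↔0): L: 1 → 0, ΔL = -1 — satisfied.
ΔJ = 0, ±1 (not J=0↔0): J: 1 → 1, ΔJ = +0 — satisfied.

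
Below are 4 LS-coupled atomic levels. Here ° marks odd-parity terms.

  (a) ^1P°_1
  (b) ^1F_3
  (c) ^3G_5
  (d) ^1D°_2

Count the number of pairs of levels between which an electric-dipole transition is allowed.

1

(a)–(b): forbidden (ΔL, ΔJ).
(a)–(c): forbidden (ΔS, ΔL, ΔJ).
(a)–(d): forbidden (parity).
(b)–(c): forbidden (parity, ΔS, ΔJ).
(b)–(d): allowed.
(c)–(d): forbidden (ΔS, ΔL, ΔJ).
Allowed pairs: 1 of 6.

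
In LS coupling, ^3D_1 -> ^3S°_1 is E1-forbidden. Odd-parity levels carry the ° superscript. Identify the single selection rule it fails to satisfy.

Reading off the term symbols: S 1→1, L 2→0, J 1→1, parity even→odd.
ΔJ = 0, ±1 (not J=0↔0): J: 1 → 1, ΔJ = +0 — ✓.
Parity must change: even → odd — ✓.
ΔS = 0: S: 1 → 1 — ✓.
ΔL = 0, ±1 (not L=0↔0): L: 2 → 0, ΔL = -2 — ✗.

the ΔL = 0, ±1 rule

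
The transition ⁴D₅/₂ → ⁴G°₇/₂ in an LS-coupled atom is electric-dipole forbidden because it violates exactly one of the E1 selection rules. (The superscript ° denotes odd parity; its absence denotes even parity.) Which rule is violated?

Parity must change: even → odd — satisfied.
ΔS = 0: S: 3/2 → 3/2 — satisfied.
ΔL = 0, ±1 (not L=0↔0): L: 2 → 4, ΔL = +2 — violated.
ΔJ = 0, ±1 (not J=0↔0): J: 5/2 → 7/2, ΔJ = +1 — satisfied.

the ΔL = 0, ±1 rule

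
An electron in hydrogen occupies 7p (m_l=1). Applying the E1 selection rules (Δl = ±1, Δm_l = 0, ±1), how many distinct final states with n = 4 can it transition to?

E1 requires Δl = ±1, so l_f ∈ {0, 2}; with 0 ≤ l_f ≤ n_f−1 = 3, the allowed l_f values are {0, 2}.
For l_f = 0: m_f ∈ {m_i−1, m_i, m_i+1} ∩ [−0, 0] = {0} → 1 state.
For l_f = 2: m_f ∈ {m_i−1, m_i, m_i+1} ∩ [−2, 2] = {0, 1, 2} → 3 states.
Total: 4.

4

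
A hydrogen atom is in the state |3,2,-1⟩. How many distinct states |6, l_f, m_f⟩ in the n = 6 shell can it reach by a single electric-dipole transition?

E1 requires Δl = ±1, so l_f ∈ {1, 3}; with 0 ≤ l_f ≤ n_f−1 = 5, the allowed l_f values are {1, 3}.
For l_f = 1: m_f ∈ {m_i−1, m_i, m_i+1} ∩ [−1, 1] = {-1, 0} → 2 states.
For l_f = 3: m_f ∈ {m_i−1, m_i, m_i+1} ∩ [−3, 3] = {-2, -1, 0} → 3 states.
Total: 5.

5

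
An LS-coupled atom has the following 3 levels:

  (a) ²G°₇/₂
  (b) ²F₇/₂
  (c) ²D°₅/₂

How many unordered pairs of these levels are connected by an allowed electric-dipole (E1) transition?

(a)–(b): allowed.
(a)–(c): forbidden (parity, ΔL).
(b)–(c): allowed.
Allowed pairs: 2 of 3.

2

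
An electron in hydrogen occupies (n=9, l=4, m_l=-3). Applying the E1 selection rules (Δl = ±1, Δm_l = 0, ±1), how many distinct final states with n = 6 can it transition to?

E1 requires Δl = ±1, so l_f ∈ {3, 5}; with 0 ≤ l_f ≤ n_f−1 = 5, the allowed l_f values are {3, 5}.
For l_f = 3: m_f ∈ {m_i−1, m_i, m_i+1} ∩ [−3, 3] = {-3, -2} → 2 states.
For l_f = 5: m_f ∈ {m_i−1, m_i, m_i+1} ∩ [−5, 5] = {-4, -3, -2} → 3 states.
Total: 5.

5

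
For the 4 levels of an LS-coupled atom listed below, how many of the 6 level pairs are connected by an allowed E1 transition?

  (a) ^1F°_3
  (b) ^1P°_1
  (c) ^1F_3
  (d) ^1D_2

(a)–(b): forbidden (parity, ΔL, ΔJ).
(a)–(c): allowed.
(a)–(d): allowed.
(b)–(c): forbidden (ΔL, ΔJ).
(b)–(d): allowed.
(c)–(d): forbidden (parity).
Allowed pairs: 3 of 6.

3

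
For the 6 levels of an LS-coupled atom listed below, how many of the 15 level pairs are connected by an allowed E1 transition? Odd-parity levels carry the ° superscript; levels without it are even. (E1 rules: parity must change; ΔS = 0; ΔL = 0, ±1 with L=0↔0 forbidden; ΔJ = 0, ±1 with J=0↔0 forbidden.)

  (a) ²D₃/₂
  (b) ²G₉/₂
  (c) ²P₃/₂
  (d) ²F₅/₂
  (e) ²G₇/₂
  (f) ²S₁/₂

(a)–(b): forbidden (parity, ΔL, ΔJ).
(a)–(c): forbidden (parity).
(a)–(d): forbidden (parity).
(a)–(e): forbidden (parity, ΔL, ΔJ).
(a)–(f): forbidden (parity, ΔL).
(b)–(c): forbidden (parity, ΔL, ΔJ).
(b)–(d): forbidden (parity, ΔJ).
(b)–(e): forbidden (parity).
(b)–(f): forbidden (parity, ΔL, ΔJ).
(c)–(d): forbidden (parity, ΔL).
(c)–(e): forbidden (parity, ΔL, ΔJ).
(c)–(f): forbidden (parity).
(d)–(e): forbidden (parity).
(d)–(f): forbidden (parity, ΔL, ΔJ).
(e)–(f): forbidden (parity, ΔL, ΔJ).
Allowed pairs: 0 of 15.

0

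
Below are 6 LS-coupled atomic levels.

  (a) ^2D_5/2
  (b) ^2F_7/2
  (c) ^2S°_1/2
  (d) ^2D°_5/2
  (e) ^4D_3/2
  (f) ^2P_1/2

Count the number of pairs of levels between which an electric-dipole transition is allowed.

(a)–(b): forbidden (parity).
(a)–(c): forbidden (ΔL, ΔJ).
(a)–(d): allowed.
(a)–(e): forbidden (parity, ΔS).
(a)–(f): forbidden (parity, ΔJ).
(b)–(c): forbidden (ΔL, ΔJ).
(b)–(d): allowed.
(b)–(e): forbidden (parity, ΔS, ΔJ).
(b)–(f): forbidden (parity, ΔL, ΔJ).
(c)–(d): forbidden (parity, ΔL, ΔJ).
(c)–(e): forbidden (ΔS, ΔL).
(c)–(f): allowed.
(d)–(e): forbidden (ΔS).
(d)–(f): forbidden (ΔJ).
(e)–(f): forbidden (parity, ΔS).
Allowed pairs: 3 of 15.

3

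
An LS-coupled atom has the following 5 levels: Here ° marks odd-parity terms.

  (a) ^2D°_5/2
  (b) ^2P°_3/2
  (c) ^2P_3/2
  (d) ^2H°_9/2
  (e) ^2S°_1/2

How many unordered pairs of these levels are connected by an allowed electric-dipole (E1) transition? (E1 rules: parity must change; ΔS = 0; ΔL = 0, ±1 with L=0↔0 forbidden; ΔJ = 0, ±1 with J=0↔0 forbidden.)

(a)–(b): forbidden (parity).
(a)–(c): allowed.
(a)–(d): forbidden (parity, ΔL, ΔJ).
(a)–(e): forbidden (parity, ΔL, ΔJ).
(b)–(c): allowed.
(b)–(d): forbidden (parity, ΔL, ΔJ).
(b)–(e): forbidden (parity).
(c)–(d): forbidden (ΔL, ΔJ).
(c)–(e): allowed.
(d)–(e): forbidden (parity, ΔL, ΔJ).
Allowed pairs: 3 of 10.

3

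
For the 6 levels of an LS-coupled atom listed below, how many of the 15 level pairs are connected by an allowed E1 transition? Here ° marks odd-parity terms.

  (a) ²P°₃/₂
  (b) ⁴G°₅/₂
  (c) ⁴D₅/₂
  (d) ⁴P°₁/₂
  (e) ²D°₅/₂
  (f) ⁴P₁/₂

1

(a)–(b): forbidden (parity, ΔS, ΔL).
(a)–(c): forbidden (ΔS).
(a)–(d): forbidden (parity, ΔS).
(a)–(e): forbidden (parity).
(a)–(f): forbidden (ΔS).
(b)–(c): forbidden (ΔL).
(b)–(d): forbidden (parity, ΔL, ΔJ).
(b)–(e): forbidden (parity, ΔS, ΔL).
(b)–(f): forbidden (ΔL, ΔJ).
(c)–(d): forbidden (ΔJ).
(c)–(e): forbidden (ΔS).
(c)–(f): forbidden (parity, ΔJ).
(d)–(e): forbidden (parity, ΔS, ΔJ).
(d)–(f): allowed.
(e)–(f): forbidden (ΔS, ΔJ).
Allowed pairs: 1 of 15.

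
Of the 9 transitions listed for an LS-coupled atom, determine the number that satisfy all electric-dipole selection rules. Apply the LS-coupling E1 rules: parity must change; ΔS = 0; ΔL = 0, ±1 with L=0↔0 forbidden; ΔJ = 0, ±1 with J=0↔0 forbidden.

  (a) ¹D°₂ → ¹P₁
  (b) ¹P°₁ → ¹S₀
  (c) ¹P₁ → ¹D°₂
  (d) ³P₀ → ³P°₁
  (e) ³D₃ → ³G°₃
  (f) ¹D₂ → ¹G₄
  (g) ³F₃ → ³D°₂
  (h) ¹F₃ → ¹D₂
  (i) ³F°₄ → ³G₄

6

(a) allowed
(b) allowed
(c) allowed
(d) allowed
(e) forbidden (ΔL fails)
(f) forbidden (parity, ΔL, ΔJ fail)
(g) allowed
(h) forbidden (parity fails)
(i) allowed
Total allowed: 6 of 9.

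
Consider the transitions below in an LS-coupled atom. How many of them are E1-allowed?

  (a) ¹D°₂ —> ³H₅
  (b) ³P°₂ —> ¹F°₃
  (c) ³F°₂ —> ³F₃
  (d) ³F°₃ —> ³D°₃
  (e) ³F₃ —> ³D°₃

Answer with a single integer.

2

(a) forbidden (ΔS, ΔL, ΔJ fail)
(b) forbidden (parity, ΔS, ΔL fail)
(c) allowed
(d) forbidden (parity fails)
(e) allowed
Total allowed: 2 of 5.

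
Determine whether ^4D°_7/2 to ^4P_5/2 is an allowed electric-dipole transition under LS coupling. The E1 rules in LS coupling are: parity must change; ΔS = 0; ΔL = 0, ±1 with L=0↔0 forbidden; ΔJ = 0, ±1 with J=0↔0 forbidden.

allowed

Parity must change: odd → even — ✓.
ΔS = 0: S: 3/2 → 3/2 — ✓.
ΔL = 0, ±1 (not L=0↔0): L: 2 → 1, ΔL = -1 — ✓.
ΔJ = 0, ±1 (not J=0↔0): J: 7/2 → 5/2, ΔJ = -1 — ✓.
All four E1 rules are satisfied.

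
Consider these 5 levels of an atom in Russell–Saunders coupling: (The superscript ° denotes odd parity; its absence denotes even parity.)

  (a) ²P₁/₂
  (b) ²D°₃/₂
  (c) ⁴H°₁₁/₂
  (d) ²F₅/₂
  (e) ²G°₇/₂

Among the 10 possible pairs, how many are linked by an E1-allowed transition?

3

(a)–(b): allowed.
(a)–(c): forbidden (ΔS, ΔL, ΔJ).
(a)–(d): forbidden (parity, ΔL, ΔJ).
(a)–(e): forbidden (ΔL, ΔJ).
(b)–(c): forbidden (parity, ΔS, ΔL, ΔJ).
(b)–(d): allowed.
(b)–(e): forbidden (parity, ΔL, ΔJ).
(c)–(d): forbidden (ΔS, ΔL, ΔJ).
(c)–(e): forbidden (parity, ΔS, ΔJ).
(d)–(e): allowed.
Allowed pairs: 3 of 10.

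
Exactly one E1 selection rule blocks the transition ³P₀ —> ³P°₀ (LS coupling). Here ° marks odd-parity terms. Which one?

the J=0 ↔ J=0 exclusion

Initial level: S=1, L=1, J=0, parity even. Final level: S=1, L=1, J=0, parity odd.
Parity must change: even → odd — ✓.
ΔS = 0: S: 1 → 1 — ✓.
ΔL = 0, ±1 (not L=0↔0): L: 1 → 1, ΔL = +0 — ✓.
ΔJ = 0, ±1 (not J=0↔0): J: 0 → 0, ΔJ = +0 — ✗.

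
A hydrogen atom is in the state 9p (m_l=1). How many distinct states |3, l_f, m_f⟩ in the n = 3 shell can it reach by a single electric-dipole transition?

E1 requires Δl = ±1, so l_f ∈ {0, 2}; with 0 ≤ l_f ≤ n_f−1 = 2, the allowed l_f values are {0, 2}.
For l_f = 0: m_f ∈ {m_i−1, m_i, m_i+1} ∩ [−0, 0] = {0} → 1 state.
For l_f = 2: m_f ∈ {m_i−1, m_i, m_i+1} ∩ [−2, 2] = {0, 1, 2} → 3 states.
Total: 4.

4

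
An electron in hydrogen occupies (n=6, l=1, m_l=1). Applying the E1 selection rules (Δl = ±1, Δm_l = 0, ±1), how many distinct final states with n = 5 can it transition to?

E1 requires Δl = ±1, so l_f ∈ {0, 2}; with 0 ≤ l_f ≤ n_f−1 = 4, the allowed l_f values are {0, 2}.
For l_f = 0: m_f ∈ {m_i−1, m_i, m_i+1} ∩ [−0, 0] = {0} → 1 state.
For l_f = 2: m_f ∈ {m_i−1, m_i, m_i+1} ∩ [−2, 2] = {0, 1, 2} → 3 states.
Total: 4.

4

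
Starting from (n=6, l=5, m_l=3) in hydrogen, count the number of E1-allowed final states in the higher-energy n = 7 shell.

6

E1 requires Δl = ±1, so l_f ∈ {4, 6}; with 0 ≤ l_f ≤ n_f−1 = 6, the allowed l_f values are {4, 6}.
For l_f = 4: m_f ∈ {m_i−1, m_i, m_i+1} ∩ [−4, 4] = {2, 3, 4} → 3 states.
For l_f = 6: m_f ∈ {m_i−1, m_i, m_i+1} ∩ [−6, 6] = {2, 3, 4} → 3 states.
Total: 6.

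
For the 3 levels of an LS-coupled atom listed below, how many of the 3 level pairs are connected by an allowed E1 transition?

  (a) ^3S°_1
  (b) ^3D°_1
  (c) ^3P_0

(a)–(b): forbidden (parity, ΔL).
(a)–(c): allowed.
(b)–(c): allowed.
Allowed pairs: 2 of 3.

2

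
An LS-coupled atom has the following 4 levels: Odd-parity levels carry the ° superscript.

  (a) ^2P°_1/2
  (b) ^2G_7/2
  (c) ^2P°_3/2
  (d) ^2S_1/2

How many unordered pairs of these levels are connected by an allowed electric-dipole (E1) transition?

2

(a)–(b): forbidden (ΔL, ΔJ).
(a)–(c): forbidden (parity).
(a)–(d): allowed.
(b)–(c): forbidden (ΔL, ΔJ).
(b)–(d): forbidden (parity, ΔL, ΔJ).
(c)–(d): allowed.
Allowed pairs: 2 of 6.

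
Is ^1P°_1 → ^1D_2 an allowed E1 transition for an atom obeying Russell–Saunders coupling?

allowed

Initial level: S=0, L=1, J=1, parity odd. Final level: S=0, L=2, J=2, parity even.
Parity must change: odd → even — ✓.
ΔL = 0, ±1 (not L=0↔0): L: 1 → 2, ΔL = +1 — ✓.
ΔJ = 0, ±1 (not J=0↔0): J: 1 → 2, ΔJ = +1 — ✓.
ΔS = 0: S: 0 → 0 — ✓.
All four E1 rules are satisfied.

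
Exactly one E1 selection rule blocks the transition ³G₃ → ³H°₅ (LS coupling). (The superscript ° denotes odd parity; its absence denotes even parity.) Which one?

Initial level: S=1, L=4, J=3, parity even. Final level: S=1, L=5, J=5, parity odd.
Parity must change: even → odd — passes.
ΔS = 0: S: 1 → 1 — passes.
ΔL = 0, ±1 (not L=0↔0): L: 4 → 5, ΔL = +1 — passes.
ΔJ = 0, ±1 (not J=0↔0): J: 3 → 5, ΔJ = +2 — fails.

the ΔJ = 0, ±1 rule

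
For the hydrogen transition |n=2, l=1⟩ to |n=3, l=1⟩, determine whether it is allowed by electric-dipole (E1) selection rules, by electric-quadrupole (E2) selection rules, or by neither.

Δl = 1 − 1 = +0; l_i + l_f = 2.
E1 (Δl = ±1): not satisfied.
E2 (Δl = 0,±2, l_i+l_f ≥ 2): satisfied.

E2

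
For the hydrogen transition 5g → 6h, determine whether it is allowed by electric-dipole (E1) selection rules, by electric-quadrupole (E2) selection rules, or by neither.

Δl = 5 − 4 = +1; l_i + l_f = 9.
E1 (Δl = ±1): satisfied.
E2 (Δl = 0,±2, l_i+l_f ≥ 2): not satisfied.

E1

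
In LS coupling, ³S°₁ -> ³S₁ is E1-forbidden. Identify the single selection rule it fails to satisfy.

the L=0 ↔ L=0 exclusion

Initial level: S=1, L=0, J=1, parity odd. Final level: S=1, L=0, J=1, parity even.
ΔL = 0, ±1 (not L=0↔0): L: 0 → 0, ΔL = +0 — fails.
ΔJ = 0, ±1 (not J=0↔0): J: 1 → 1, ΔJ = +0 — ok.
ΔS = 0: S: 1 → 1 — ok.
Parity must change: odd → even — ok.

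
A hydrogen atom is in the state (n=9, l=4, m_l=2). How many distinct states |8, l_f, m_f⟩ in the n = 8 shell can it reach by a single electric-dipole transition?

E1 requires Δl = ±1, so l_f ∈ {3, 5}; with 0 ≤ l_f ≤ n_f−1 = 7, the allowed l_f values are {3, 5}.
For l_f = 3: m_f ∈ {m_i−1, m_i, m_i+1} ∩ [−3, 3] = {1, 2, 3} → 3 states.
For l_f = 5: m_f ∈ {m_i−1, m_i, m_i+1} ∩ [−5, 5] = {1, 2, 3} → 3 states.
Total: 6.

6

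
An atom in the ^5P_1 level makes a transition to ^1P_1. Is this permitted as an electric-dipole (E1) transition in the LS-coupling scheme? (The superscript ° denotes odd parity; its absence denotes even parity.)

forbidden

Initial level: S=2, L=1, J=1, parity even. Final level: S=0, L=1, J=1, parity even.
ΔS = 0: S: 2 → 0 — fails.
ΔJ = 0, ±1 (not J=0↔0): J: 1 → 1, ΔJ = +0 — ok.
ΔL = 0, ±1 (not L=0↔0): L: 1 → 1, ΔL = +0 — ok.
Parity must change: even → even — fails.
Rule(s) violated: parity, ΔS.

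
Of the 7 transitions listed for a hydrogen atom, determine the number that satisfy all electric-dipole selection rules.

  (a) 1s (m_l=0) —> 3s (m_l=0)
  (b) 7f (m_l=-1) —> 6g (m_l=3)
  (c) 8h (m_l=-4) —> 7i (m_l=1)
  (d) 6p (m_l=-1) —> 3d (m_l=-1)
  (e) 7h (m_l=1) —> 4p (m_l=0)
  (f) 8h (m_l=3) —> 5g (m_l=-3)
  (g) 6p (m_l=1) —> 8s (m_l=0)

2

(a) forbidden — Δl = +0 (E1 requires Δl = ±1)
(b) forbidden — Δm_l = +4 (E1 requires Δm_l = 0, ±1)
(c) forbidden — Δm_l = +5 (E1 requires Δm_l = 0, ±1)
(d) allowed
(e) forbidden — Δl = -4 (E1 requires Δl = ±1)
(f) forbidden — Δm_l = -6 (E1 requires Δm_l = 0, ±1)
(g) allowed
Total allowed: 2 of 7.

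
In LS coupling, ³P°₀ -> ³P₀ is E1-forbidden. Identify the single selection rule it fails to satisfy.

Initial level: S=1, L=1, J=0, parity odd. Final level: S=1, L=1, J=0, parity even.
Parity must change: odd → even — passes.
ΔS = 0: S: 1 → 1 — passes.
ΔL = 0, ±1 (not L=0↔0): L: 1 → 1, ΔL = +0 — passes.
ΔJ = 0, ±1 (not J=0↔0): J: 0 → 0, ΔJ = +0 — fails.

the J=0 ↔ J=0 exclusion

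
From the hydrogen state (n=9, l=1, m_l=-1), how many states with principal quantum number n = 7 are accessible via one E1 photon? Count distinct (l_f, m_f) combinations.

E1 requires Δl = ±1, so l_f ∈ {0, 2}; with 0 ≤ l_f ≤ n_f−1 = 6, the allowed l_f values are {0, 2}.
For l_f = 0: m_f ∈ {m_i−1, m_i, m_i+1} ∩ [−0, 0] = {0} → 1 state.
For l_f = 2: m_f ∈ {m_i−1, m_i, m_i+1} ∩ [−2, 2] = {-2, -1, 0} → 3 states.
Total: 4.

4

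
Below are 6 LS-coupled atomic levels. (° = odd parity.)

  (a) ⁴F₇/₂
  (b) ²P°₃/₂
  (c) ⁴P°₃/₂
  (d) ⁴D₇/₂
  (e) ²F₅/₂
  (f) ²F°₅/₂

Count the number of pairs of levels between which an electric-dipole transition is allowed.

1

(a)–(b): forbidden (ΔS, ΔL, ΔJ).
(a)–(c): forbidden (ΔL, ΔJ).
(a)–(d): forbidden (parity).
(a)–(e): forbidden (parity, ΔS).
(a)–(f): forbidden (ΔS).
(b)–(c): forbidden (parity, ΔS).
(b)–(d): forbidden (ΔS, ΔJ).
(b)–(e): forbidden (ΔL).
(b)–(f): forbidden (parity, ΔL).
(c)–(d): forbidden (ΔJ).
(c)–(e): forbidden (ΔS, ΔL).
(c)–(f): forbidden (parity, ΔS, ΔL).
(d)–(e): forbidden (parity, ΔS).
(d)–(f): forbidden (ΔS).
(e)–(f): allowed.
Allowed pairs: 1 of 15.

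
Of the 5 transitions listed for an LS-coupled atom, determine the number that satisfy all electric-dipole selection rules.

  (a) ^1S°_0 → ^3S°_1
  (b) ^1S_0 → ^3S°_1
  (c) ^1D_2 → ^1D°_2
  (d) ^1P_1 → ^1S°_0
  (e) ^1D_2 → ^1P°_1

3

(a) forbidden (parity, ΔS, ΔL fail)
(b) forbidden (ΔS, ΔL fail)
(c) allowed
(d) allowed
(e) allowed
Total allowed: 3 of 5.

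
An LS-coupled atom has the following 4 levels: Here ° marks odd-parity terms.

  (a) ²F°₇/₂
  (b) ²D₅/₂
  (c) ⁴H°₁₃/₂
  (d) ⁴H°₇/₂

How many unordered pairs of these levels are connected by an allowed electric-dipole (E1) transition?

1

(a)–(b): allowed.
(a)–(c): forbidden (parity, ΔS, ΔL, ΔJ).
(a)–(d): forbidden (parity, ΔS, ΔL).
(b)–(c): forbidden (ΔS, ΔL, ΔJ).
(b)–(d): forbidden (ΔS, ΔL).
(c)–(d): forbidden (parity, ΔJ).
Allowed pairs: 1 of 6.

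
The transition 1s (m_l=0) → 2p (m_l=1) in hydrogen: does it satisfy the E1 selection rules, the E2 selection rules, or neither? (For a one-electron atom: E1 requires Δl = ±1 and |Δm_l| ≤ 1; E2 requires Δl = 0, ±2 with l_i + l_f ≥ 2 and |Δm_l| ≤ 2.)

Δl = 1 − 0 = +1; l_i + l_f = 1.
Δm_l = +1.
E1 (Δl = ±1, |Δm_l| ≤ 1): satisfied.
E2 (Δl = 0,±2, l_i+l_f ≥ 2, |Δm_l| ≤ 2): not satisfied.

E1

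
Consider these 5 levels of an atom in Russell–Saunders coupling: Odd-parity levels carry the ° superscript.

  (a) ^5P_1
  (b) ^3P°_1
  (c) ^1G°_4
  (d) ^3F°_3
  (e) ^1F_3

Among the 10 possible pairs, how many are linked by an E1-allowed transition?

(a)–(b): forbidden (ΔS).
(a)–(c): forbidden (ΔS, ΔL, ΔJ).
(a)–(d): forbidden (ΔS, ΔL, ΔJ).
(a)–(e): forbidden (parity, ΔS, ΔL, ΔJ).
(b)–(c): forbidden (parity, ΔS, ΔL, ΔJ).
(b)–(d): forbidden (parity, ΔL, ΔJ).
(b)–(e): forbidden (ΔS, ΔL, ΔJ).
(c)–(d): forbidden (parity, ΔS).
(c)–(e): allowed.
(d)–(e): forbidden (ΔS).
Allowed pairs: 1 of 10.

1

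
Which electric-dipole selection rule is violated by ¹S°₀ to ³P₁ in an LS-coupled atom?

Initial level: S=0, L=0, J=0, parity odd. Final level: S=1, L=1, J=1, parity even.
ΔS = 0: S: 0 → 1 — ✗.
ΔL = 0, ±1 (not L=0↔0): L: 0 → 1, ΔL = +1 — ✓.
Parity must change: odd → even — ✓.
ΔJ = 0, ±1 (not J=0↔0): J: 0 → 1, ΔJ = +1 — ✓.

the ΔS = 0 rule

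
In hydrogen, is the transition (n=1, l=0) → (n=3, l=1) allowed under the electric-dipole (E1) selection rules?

Δl = 1 − 0 = +1; the E1 rule Δl = ±1 is ✓.
All E1 selection rules are satisfied.

allowed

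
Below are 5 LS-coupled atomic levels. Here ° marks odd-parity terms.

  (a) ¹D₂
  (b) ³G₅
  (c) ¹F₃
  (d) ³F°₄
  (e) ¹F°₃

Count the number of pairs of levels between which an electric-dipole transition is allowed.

(a)–(b): forbidden (parity, ΔS, ΔL, ΔJ).
(a)–(c): forbidden (parity).
(a)–(d): forbidden (ΔS, ΔJ).
(a)–(e): allowed.
(b)–(c): forbidden (parity, ΔS, ΔJ).
(b)–(d): allowed.
(b)–(e): forbidden (ΔS, ΔJ).
(c)–(d): forbidden (ΔS).
(c)–(e): allowed.
(d)–(e): forbidden (parity, ΔS).
Allowed pairs: 3 of 10.

3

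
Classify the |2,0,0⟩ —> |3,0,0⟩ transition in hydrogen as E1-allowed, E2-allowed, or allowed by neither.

neither

Δl = 0 − 0 = +0; l_i + l_f = 0.
Δm_l = +0.
E1 (Δl = ±1, |Δm_l| ≤ 1): not satisfied.
E2 (Δl = 0,±2, l_i+l_f ≥ 2, |Δm_l| ≤ 2): not satisfied.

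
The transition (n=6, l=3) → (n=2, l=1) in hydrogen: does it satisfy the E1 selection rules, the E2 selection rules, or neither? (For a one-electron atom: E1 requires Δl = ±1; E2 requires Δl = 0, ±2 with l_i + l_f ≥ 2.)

E2

Δl = 1 − 3 = -2; l_i + l_f = 4.
E1 (Δl = ±1): not satisfied.
E2 (Δl = 0,±2, l_i+l_f ≥ 2): satisfied.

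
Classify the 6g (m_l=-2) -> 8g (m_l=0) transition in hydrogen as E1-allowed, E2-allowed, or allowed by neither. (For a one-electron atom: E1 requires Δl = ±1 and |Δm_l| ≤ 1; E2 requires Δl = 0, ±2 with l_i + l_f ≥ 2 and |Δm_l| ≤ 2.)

E2

Δl = 4 − 4 = +0; l_i + l_f = 8.
Δm_l = +2.
E1 (Δl = ±1, |Δm_l| ≤ 1): not satisfied.
E2 (Δl = 0,±2, l_i+l_f ≥ 2, |Δm_l| ≤ 2): satisfied.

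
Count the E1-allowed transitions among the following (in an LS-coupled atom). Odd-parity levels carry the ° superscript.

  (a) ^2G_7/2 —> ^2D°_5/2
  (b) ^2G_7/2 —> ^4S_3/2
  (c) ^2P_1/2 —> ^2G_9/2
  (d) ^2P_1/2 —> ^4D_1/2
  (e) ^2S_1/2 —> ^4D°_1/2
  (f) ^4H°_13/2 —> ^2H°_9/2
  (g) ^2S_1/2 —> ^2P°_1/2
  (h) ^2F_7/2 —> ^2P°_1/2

1

(a) forbidden (ΔL fails)
(b) forbidden (parity, ΔS, ΔL, ΔJ fail)
(c) forbidden (parity, ΔL, ΔJ fail)
(d) forbidden (parity, ΔS fail)
(e) forbidden (ΔS, ΔL fail)
(f) forbidden (parity, ΔS, ΔJ fail)
(g) allowed
(h) forbidden (ΔL, ΔJ fail)
Total allowed: 1 of 8.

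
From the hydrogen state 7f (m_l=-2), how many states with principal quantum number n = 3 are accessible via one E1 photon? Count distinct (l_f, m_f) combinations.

E1 requires Δl = ±1, so l_f ∈ {2, 4}; with 0 ≤ l_f ≤ n_f−1 = 2, the allowed l_f values are {2}.
For l_f = 2: m_f ∈ {m_i−1, m_i, m_i+1} ∩ [−2, 2] = {-2, -1} → 2 states.
Total: 2.

2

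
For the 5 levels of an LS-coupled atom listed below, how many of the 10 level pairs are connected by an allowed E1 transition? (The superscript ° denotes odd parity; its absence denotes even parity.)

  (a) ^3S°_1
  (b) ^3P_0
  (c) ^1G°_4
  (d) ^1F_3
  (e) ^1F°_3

(a)–(b): allowed.
(a)–(c): forbidden (parity, ΔS, ΔL, ΔJ).
(a)–(d): forbidden (ΔS, ΔL, ΔJ).
(a)–(e): forbidden (parity, ΔS, ΔL, ΔJ).
(b)–(c): forbidden (ΔS, ΔL, ΔJ).
(b)–(d): forbidden (parity, ΔS, ΔL, ΔJ).
(b)–(e): forbidden (ΔS, ΔL, ΔJ).
(c)–(d): allowed.
(c)–(e): forbidden (parity).
(d)–(e): allowed.
Allowed pairs: 3 of 10.

3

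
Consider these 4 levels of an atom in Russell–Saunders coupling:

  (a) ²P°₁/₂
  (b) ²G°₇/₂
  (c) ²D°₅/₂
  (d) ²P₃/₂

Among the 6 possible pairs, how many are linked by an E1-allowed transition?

(a)–(b): forbidden (parity, ΔL, ΔJ).
(a)–(c): forbidden (parity, ΔJ).
(a)–(d): allowed.
(b)–(c): forbidden (parity, ΔL).
(b)–(d): forbidden (ΔL, ΔJ).
(c)–(d): allowed.
Allowed pairs: 2 of 6.

2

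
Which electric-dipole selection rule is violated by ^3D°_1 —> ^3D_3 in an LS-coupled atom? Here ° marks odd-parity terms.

Reading off the term symbols: S 1→1, L 2→2, J 1→3, parity odd→even.
Parity must change: odd → even — ✓.
ΔS = 0: S: 1 → 1 — ✓.
ΔL = 0, ±1 (not L=0↔0): L: 2 → 2, ΔL = +0 — ✓.
ΔJ = 0, ±1 (not J=0↔0): J: 1 → 3, ΔJ = +2 — ✗.

the ΔJ = 0, ±1 rule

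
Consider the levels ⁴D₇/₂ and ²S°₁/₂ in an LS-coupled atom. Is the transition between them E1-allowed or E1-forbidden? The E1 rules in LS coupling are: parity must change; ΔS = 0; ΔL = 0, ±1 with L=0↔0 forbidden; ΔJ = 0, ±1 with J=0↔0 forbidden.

forbidden

Reading off the term symbols: S 3/2→1/2, L 2→0, J 7/2→1/2, parity even→odd.
Parity must change: even → odd — ok.
ΔS = 0: S: 3/2 → 1/2 — fails.
ΔL = 0, ±1 (not L=0↔0): L: 2 → 0, ΔL = -2 — fails.
ΔJ = 0, ±1 (not J=0↔0): J: 7/2 → 1/2, ΔJ = -3 — fails.
Rule(s) violated: ΔS, ΔL, ΔJ.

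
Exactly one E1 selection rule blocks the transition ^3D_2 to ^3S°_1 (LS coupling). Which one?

the ΔL = 0, ±1 rule

Initial level: S=1, L=2, J=2, parity even. Final level: S=1, L=0, J=1, parity odd.
Parity must change: even → odd — ✓.
ΔS = 0: S: 1 → 1 — ✓.
ΔL = 0, ±1 (not L=0↔0): L: 2 → 0, ΔL = -2 — ✗.
ΔJ = 0, ±1 (not J=0↔0): J: 2 → 1, ΔJ = -1 — ✓.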